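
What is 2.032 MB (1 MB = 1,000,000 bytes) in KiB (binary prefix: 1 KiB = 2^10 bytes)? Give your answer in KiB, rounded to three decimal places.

2.032 MB = 2.032 × 10^6 bytes = 2,032,000 bytes
1 KiB = 2^10 bytes = 1,024 bytes
2,032,000 / 1,024 = 1,984.375 KiB

1,984.375 KiB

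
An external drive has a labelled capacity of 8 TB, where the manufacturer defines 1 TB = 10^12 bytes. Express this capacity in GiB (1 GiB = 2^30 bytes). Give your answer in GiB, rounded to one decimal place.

8 TB = 8 × 10^12 bytes = 8,000,000,000,000 bytes
1 GiB = 1,073,741,824 bytes
8,000,000,000,000 / 1,073,741,824 = 7,450.6 GiB

7,450.6 GiB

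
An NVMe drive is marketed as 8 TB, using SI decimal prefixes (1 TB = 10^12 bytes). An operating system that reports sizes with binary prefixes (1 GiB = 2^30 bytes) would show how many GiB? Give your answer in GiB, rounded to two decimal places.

8 TB = 8 × 10^12 bytes = 8,000,000,000,000 bytes
1 GiB = 1,073,741,824 bytes
8,000,000,000,000 / 1,073,741,824 = 7,450.58 GiB

7,450.58 GiB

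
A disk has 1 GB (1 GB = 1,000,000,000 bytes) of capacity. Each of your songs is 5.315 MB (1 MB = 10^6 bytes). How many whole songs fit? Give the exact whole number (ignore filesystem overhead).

Capacity: 1 GB = 1,000,000,000 bytes
Per item: 5.315 MB = 5,315,000 bytes
⌊1,000,000,000 / 5,315,000⌋ = 188

188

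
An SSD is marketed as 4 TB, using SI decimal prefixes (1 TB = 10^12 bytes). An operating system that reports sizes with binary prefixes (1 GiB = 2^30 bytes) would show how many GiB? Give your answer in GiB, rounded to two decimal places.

3,725.29 GiB

4 TB × 1,000,000,000,000 bytes/TB = 4,000,000,000,000 bytes
1 GiB = 2^30 bytes = 1,073,741,824 bytes
4,000,000,000,000 / 1,073,741,824 = 3,725.29 GiB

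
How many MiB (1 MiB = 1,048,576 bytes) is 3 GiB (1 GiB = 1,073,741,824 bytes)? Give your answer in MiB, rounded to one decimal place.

3,072.0 MiB

3 GiB = 3 × 2^30 bytes = 3,221,225,472 bytes
1 MiB = 2^20 bytes = 1,048,576 bytes
3,221,225,472 / 1,048,576 = 3,072.0 MiB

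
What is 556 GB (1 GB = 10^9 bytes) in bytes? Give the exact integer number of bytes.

556 × 1,000,000,000 = 556,000,000,000 bytes

556,000,000,000 bytes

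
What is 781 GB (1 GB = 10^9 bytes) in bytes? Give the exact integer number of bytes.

781,000,000,000 bytes

781 × 1,000,000,000 = 781,000,000,000 bytes  (1 GB = 10^9 bytes)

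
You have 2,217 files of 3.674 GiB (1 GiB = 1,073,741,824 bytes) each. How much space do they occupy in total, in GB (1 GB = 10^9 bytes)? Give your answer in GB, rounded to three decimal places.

8,745.904 GB

Total = 2,217 × 3.674 GiB = 8145.258 GiB
= 8145.258 × 1,073,741,824 bytes = 8,745,904,181,870.592 bytes
1 GB = 1,000,000,000 bytes
8,745,904,181,870.592 / 1,000,000,000 = 8,745.904 GB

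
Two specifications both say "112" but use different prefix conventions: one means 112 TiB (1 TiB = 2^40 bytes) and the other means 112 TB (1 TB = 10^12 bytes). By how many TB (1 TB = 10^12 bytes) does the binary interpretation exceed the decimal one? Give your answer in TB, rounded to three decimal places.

112 TiB = 112 × 1,099,511,627,776 = 123,145,302,310,912 bytes
112 TB = 112 × 1,000,000,000,000 = 112,000,000,000,000 bytes
difference = 11,145,302,310,912 bytes
11,145,302,310,912 / 1,000,000,000,000 = 11.145 TB

11.145 TB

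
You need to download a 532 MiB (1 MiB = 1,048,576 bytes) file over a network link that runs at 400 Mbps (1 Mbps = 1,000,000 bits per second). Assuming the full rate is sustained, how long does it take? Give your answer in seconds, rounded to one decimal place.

532 MiB = 557,842,432 bytes = 4,462,739,456 bits
400 Mbps = 400,000,000 bits/s
time = 4,462,739,456 / 400,000,000 = 11.2 s

11.2 seconds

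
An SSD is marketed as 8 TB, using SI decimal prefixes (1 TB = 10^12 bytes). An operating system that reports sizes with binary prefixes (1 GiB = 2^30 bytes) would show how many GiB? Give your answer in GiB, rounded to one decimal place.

8 TB = 8 × 10^12 bytes = 8,000,000,000,000 bytes
1 GiB = 2^30 bytes = 1,073,741,824 bytes
8,000,000,000,000 / 1,073,741,824 = 7,450.6 GiB

7,450.6 GiB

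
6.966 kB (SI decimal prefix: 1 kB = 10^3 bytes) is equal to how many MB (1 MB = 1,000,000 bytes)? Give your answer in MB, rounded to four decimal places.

6.966 kB = 6.966 × 10^3 bytes = 6,966 bytes
1 MB = 10^6 bytes = 1,000,000 bytes
6,966 / 1,000,000 = 0.0070 MB

0.0070 MB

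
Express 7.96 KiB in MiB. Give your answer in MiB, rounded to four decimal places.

0.0078 MiB

7.96 KiB × 1,024 bytes/KiB = 8,151.04 bytes
1 MiB = 2^20 bytes = 1,048,576 bytes
8,151.04 / 1,048,576 = 0.0078 MiB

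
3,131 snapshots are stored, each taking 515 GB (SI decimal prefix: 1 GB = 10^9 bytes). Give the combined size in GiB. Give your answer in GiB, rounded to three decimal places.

Total = 3,131 × 515 GB = 1,612,465 GB
= 1,612,465 × 1,000,000,000 bytes = 1,612,465,000,000,000 bytes
1 GiB = 1,073,741,824 bytes
1,612,465,000,000,000 / 1,073,741,824 = 1,501,725.055 GiB

1,501,725.055 GiB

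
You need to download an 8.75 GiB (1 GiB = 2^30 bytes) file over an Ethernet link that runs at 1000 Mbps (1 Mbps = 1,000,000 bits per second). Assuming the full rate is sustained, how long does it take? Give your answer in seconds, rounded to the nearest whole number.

8.75 GiB = 9,395,240,960 bytes = 75,161,927,680 bits
1000 Mbps = 1,000,000,000 bits/s
time = 75,161,927,680 / 1,000,000,000 = 75 s

75 seconds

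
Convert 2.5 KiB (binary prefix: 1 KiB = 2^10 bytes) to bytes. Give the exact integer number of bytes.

2,560 bytes

2.5 × 1,024 = 2,560 bytes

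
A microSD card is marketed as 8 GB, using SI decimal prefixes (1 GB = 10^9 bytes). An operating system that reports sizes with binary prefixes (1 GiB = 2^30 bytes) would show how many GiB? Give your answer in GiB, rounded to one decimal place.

8 GB = 8 × 10^9 bytes = 8,000,000,000 bytes
1 GiB = 2^30 bytes = 1,073,741,824 bytes
8,000,000,000 / 1,073,741,824 = 7.5 GiB

7.5 GiB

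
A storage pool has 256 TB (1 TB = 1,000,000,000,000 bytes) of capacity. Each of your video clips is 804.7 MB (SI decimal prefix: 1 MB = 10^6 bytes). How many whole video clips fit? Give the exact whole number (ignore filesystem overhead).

318,130

Capacity: 256 TB = 256,000,000,000,000 bytes
Per item: 804.7 MB = 804,700,000 bytes
⌊256,000,000,000,000 / 804,700,000⌋ = 318,130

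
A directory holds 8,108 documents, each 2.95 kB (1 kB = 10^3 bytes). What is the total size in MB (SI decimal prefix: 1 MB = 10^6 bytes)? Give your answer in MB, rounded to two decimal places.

Total = 8,108 × 2.95 kB = 23918.6 kB
= 23918.6 × 1,000 bytes = 23,918,600 bytes
1 MB = 1,000,000 bytes
23,918,600 / 1,000,000 = 23.92 MB

23.92 MB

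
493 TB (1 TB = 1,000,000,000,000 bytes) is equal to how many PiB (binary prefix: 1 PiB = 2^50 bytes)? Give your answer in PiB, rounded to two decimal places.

493 TB × 1,000,000,000,000 bytes/TB = 493,000,000,000,000 bytes
1 PiB = 1,125,899,906,842,624 bytes
493,000,000,000,000 / 1,125,899,906,842,624 = 0.44 PiB

0.44 PiB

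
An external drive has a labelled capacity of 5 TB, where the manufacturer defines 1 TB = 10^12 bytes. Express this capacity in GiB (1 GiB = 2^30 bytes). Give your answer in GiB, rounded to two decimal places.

4,656.61 GiB

5 TB × 1,000,000,000,000 bytes/TB = 5,000,000,000,000 bytes
1 GiB = 1,073,741,824 bytes
5,000,000,000,000 / 1,073,741,824 = 4,656.61 GiB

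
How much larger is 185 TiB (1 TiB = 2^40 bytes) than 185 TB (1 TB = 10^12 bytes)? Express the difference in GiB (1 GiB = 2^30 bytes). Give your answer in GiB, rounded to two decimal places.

185 TiB = 185 × 1,099,511,627,776 = 203,409,651,138,560 bytes
185 TB = 185 × 1,000,000,000,000 = 185,000,000,000,000 bytes
difference = 18,409,651,138,560 bytes
18,409,651,138,560 / 1,073,741,824 = 17,145.32 GiB

17,145.32 GiB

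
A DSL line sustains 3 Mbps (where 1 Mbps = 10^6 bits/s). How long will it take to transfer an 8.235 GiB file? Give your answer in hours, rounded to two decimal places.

8.235 GiB = 8,842,263,920.64 bytes = 70,738,111,365.12 bits
3 Mbps = 3,000,000 bits/s
time = 70,738,111,365.12 / 3,000,000 = 23,579.3705 s
23,579.3705 s / 3600 = 6.55 hours

6.55 hours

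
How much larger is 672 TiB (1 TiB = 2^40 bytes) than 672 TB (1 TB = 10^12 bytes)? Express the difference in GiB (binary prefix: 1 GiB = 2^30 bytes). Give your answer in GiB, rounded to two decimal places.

62,279.23 GiB

672 TiB = 672 × 1,099,511,627,776 = 738,871,813,865,472 bytes
672 TB = 672 × 1,000,000,000,000 = 672,000,000,000,000 bytes
difference = 66,871,813,865,472 bytes
66,871,813,865,472 / 1,073,741,824 = 62,279.23 GiB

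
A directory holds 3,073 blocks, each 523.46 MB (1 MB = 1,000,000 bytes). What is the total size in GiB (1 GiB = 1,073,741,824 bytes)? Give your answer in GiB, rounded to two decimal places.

Total = 3,073 × 523.46 MB = 1608592.58 MB
= 1608592.58 × 1,000,000 bytes = 1,608,592,580,000 bytes
1 GiB = 1,073,741,824 bytes
1,608,592,580,000 / 1,073,741,824 = 1,498.12 GiB

1,498.12 GiB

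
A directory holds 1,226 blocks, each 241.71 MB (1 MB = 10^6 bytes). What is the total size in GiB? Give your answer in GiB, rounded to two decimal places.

275.98 GiB

Total = 1,226 × 241.71 MB = 296336.46 MB
= 296336.46 × 1,000,000 bytes = 296,336,460,000 bytes
1 GiB = 1,073,741,824 bytes
296,336,460,000 / 1,073,741,824 = 275.98 GiB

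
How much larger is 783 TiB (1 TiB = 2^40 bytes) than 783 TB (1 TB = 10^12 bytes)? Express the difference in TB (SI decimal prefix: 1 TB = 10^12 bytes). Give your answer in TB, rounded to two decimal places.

77.92 TB

783 TiB = 783 × 1,099,511,627,776 = 860,917,604,548,608 bytes
783 TB = 783 × 1,000,000,000,000 = 783,000,000,000,000 bytes
difference = 77,917,604,548,608 bytes
77,917,604,548,608 / 1,000,000,000,000 = 77.92 TB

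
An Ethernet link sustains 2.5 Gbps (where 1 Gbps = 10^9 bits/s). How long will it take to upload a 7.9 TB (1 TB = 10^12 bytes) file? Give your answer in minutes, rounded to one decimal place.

421.3 minutes

7.9 TB = 7,900,000,000,000 bytes = 63,200,000,000,000 bits
2.5 Gbps = 2,500,000,000 bits/s
time = 63,200,000,000,000 / 2,500,000,000 = 25,280.00 s
25,280.00 s / 60 = 421.3 minutes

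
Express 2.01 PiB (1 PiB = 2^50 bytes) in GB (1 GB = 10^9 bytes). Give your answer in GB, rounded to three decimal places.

2.01 PiB × 1,125,899,906,842,624 bytes/PiB = 2,263,058,812,753,674.24 bytes
1 GB = 10^9 bytes = 1,000,000,000 bytes
2,263,058,812,753,674.24 / 1,000,000,000 = 2,263,058.813 GB

2,263,058.813 GB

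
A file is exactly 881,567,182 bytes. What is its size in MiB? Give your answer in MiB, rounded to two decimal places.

840.73 MiB

881,567,182 bytes given.
1 MiB = 1,048,576 bytes
881,567,182 / 1,048,576 = 840.73 MiB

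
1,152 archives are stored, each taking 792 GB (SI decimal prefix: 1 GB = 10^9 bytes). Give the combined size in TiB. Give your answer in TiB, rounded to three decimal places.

829.808 TiB

Total = 1,152 × 792 GB = 912,384 GB
= 912,384 × 1,000,000,000 bytes = 912,384,000,000,000 bytes
1 TiB = 1,099,511,627,776 bytes
912,384,000,000,000 / 1,099,511,627,776 = 829.808 TiB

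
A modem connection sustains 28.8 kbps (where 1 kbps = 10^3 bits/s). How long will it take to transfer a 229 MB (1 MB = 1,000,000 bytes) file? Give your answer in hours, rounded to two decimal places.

17.67 hours

229 MB = 229,000,000 bytes = 1,832,000,000 bits
28.8 kbps = 28,800 bits/s
time = 1,832,000,000 / 28,800 = 63,611.1111 s
63,611.1111 s / 3600 = 17.67 hours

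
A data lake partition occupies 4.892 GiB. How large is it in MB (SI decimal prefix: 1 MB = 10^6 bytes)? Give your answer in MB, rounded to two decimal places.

4.892 GiB = 4.892 × 2^30 bytes = 5,252,745,003.008 bytes
1 MB = 10^6 bytes = 1,000,000 bytes
5,252,745,003.008 / 1,000,000 = 5,252.75 MB

5,252.75 MB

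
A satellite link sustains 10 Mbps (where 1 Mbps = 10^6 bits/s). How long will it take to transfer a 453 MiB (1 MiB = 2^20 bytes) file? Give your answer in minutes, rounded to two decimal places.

6.33 minutes

453 MiB = 475,004,928 bytes = 3,800,039,424 bits
10 Mbps = 10,000,000 bits/s
time = 3,800,039,424 / 10,000,000 = 380.004 s
380.004 s / 60 = 6.33 minutes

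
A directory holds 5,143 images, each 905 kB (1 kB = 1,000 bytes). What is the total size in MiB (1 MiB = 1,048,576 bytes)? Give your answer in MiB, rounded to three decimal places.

4,438.796 MiB

Total = 5,143 × 905 kB = 4,654,415 kB
= 4,654,415 × 1,000 bytes = 4,654,415,000 bytes
1 MiB = 1,048,576 bytes
4,654,415,000 / 1,048,576 = 4,438.796 MiB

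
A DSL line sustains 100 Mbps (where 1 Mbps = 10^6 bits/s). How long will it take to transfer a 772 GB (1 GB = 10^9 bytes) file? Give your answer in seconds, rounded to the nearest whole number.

772 GB = 772,000,000,000 bytes = 6,176,000,000,000 bits
100 Mbps = 100,000,000 bits/s
time = 6,176,000,000,000 / 100,000,000 = 61,760 s

61,760 seconds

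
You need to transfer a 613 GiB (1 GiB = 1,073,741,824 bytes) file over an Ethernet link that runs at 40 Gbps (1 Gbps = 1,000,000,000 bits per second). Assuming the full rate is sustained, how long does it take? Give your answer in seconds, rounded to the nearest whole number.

613 GiB = 658,203,738,112 bytes = 5,265,629,904,896 bits
40 Gbps = 40,000,000,000 bits/s
time = 5,265,629,904,896 / 40,000,000,000 = 132 s

132 seconds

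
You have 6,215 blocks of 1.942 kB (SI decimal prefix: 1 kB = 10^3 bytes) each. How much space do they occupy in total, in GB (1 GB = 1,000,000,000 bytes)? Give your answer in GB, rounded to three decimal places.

Total = 6,215 × 1.942 kB = 12069.53 kB
= 12069.53 × 1,000 bytes = 12,069,530 bytes
1 GB = 1,000,000,000 bytes
12,069,530 / 1,000,000,000 = 0.012 GB

0.012 GB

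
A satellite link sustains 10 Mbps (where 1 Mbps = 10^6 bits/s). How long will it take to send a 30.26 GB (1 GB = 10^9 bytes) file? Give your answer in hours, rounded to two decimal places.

6.72 hours

30.26 GB = 30,260,000,000 bytes = 242,080,000,000 bits
10 Mbps = 10,000,000 bits/s
time = 242,080,000,000 / 10,000,000 = 24,208.0000 s
24,208.0000 s / 3600 = 6.72 hours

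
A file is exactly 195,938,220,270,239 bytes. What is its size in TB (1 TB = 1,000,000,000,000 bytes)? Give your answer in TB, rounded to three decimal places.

195,938,220,270,239 bytes given.
1 TB = 10^12 bytes = 1,000,000,000,000 bytes
195,938,220,270,239 / 1,000,000,000,000 = 195.938 TB

195.938 TB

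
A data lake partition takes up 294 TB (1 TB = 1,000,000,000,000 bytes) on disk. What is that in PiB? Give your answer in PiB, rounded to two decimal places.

294 TB × 1,000,000,000,000 bytes/TB = 294,000,000,000,000 bytes
1 PiB = 1,125,899,906,842,624 bytes
294,000,000,000,000 / 1,125,899,906,842,624 = 0.26 PiB

0.26 PiB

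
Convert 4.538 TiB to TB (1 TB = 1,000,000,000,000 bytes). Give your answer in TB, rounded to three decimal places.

4.538 TiB × 1,099,511,627,776 bytes/TiB = 4,989,583,766,847.488 bytes
1 TB = 10^12 bytes = 1,000,000,000,000 bytes
4,989,583,766,847.488 / 1,000,000,000,000 = 4.990 TB

4.990 TB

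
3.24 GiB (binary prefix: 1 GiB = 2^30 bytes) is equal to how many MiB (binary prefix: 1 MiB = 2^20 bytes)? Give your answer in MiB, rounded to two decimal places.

3,317.76 MiB

3.24 GiB = 3.24 × 2^30 bytes = 3,478,923,509.76 bytes
1 MiB = 1,048,576 bytes
3,478,923,509.76 / 1,048,576 = 3,317.76 MiB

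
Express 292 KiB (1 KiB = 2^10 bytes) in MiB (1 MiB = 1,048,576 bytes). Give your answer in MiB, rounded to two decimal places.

292 KiB = 292 × 2^10 bytes = 299,008 bytes
1 MiB = 1,048,576 bytes
299,008 / 1,048,576 = 0.29 MiB

0.29 MiB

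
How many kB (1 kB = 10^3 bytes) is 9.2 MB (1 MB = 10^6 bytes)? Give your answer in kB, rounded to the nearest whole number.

9,200 kB

9.2 MB × 1,000,000 bytes/MB = 9,200,000 bytes
1 kB = 10^3 bytes = 1,000 bytes
9,200,000 / 1,000 = 9,200 kB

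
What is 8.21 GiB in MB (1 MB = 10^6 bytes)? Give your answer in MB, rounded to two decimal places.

8,815.42 MB

8.21 GiB = 8.21 × 2^30 bytes = 8,815,420,375.04 bytes
1 MB = 1,000,000 bytes
8,815,420,375.04 / 1,000,000 = 8,815.42 MB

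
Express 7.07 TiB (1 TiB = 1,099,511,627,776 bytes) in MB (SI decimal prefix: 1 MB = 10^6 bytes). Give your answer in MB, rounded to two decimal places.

7.07 TiB = 7.07 × 2^40 bytes = 7,773,547,208,376.32 bytes
1 MB = 1,000,000 bytes
7,773,547,208,376.32 / 1,000,000 = 7,773,547.21 MB

7,773,547.21 MB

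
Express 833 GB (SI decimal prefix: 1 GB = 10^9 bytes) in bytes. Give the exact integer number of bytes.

833,000,000,000 bytes

833 × 1,000,000,000 = 833,000,000,000 bytes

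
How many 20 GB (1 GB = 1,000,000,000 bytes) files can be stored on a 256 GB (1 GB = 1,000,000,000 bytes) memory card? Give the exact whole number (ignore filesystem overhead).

Capacity: 256 GB = 256,000,000,000 bytes
Per item: 20 GB = 20,000,000,000 bytes
⌊256,000,000,000 / 20,000,000,000⌋ = 12

12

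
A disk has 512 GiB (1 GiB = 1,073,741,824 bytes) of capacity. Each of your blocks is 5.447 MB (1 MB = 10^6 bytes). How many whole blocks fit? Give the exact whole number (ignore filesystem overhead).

100,928

Capacity: 512 GiB = 549,755,813,888 bytes
Per item: 5.447 MB = 5,447,000 bytes
⌊549,755,813,888 / 5,447,000⌋ = 100,928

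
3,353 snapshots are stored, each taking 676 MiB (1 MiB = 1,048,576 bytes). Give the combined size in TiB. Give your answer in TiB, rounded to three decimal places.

Total = 3,353 × 676 MiB = 2,266,628 MiB
= 2,266,628 × 1,048,576 bytes = 2,376,731,721,728 bytes
1 TiB = 1,099,511,627,776 bytes
2,376,731,721,728 / 1,099,511,627,776 = 2.162 TiB

2.162 TiB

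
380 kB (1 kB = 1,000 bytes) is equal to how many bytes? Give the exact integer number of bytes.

380,000 bytes

380 × 1,000 = 380,000 bytes  (1 kB = 10^3 bytes)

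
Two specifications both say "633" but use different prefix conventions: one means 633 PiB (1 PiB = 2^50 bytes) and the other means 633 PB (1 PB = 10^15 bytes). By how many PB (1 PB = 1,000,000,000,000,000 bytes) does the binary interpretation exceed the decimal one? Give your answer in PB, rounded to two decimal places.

79.69 PB

633 PiB = 633 × 1,125,899,906,842,624 = 712,694,641,031,380,992 bytes
633 PB = 633 × 1,000,000,000,000,000 = 633,000,000,000,000,000 bytes
difference = 79,694,641,031,380,992 bytes
79,694,641,031,380,992 / 1,000,000,000,000,000 = 79.69 PB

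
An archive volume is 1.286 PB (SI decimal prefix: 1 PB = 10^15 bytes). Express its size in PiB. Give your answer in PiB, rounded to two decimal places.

1.286 PB = 1.286 × 10^15 bytes = 1,286,000,000,000,000 bytes
1 PiB = 2^50 bytes = 1,125,899,906,842,624 bytes
1,286,000,000,000,000 / 1,125,899,906,842,624 = 1.14 PiB

1.14 PiB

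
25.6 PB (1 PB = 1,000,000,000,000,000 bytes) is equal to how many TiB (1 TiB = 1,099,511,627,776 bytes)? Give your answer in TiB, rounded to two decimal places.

23,283.06 TiB

25.6 PB = 25.6 × 10^15 bytes = 25,600,000,000,000,000 bytes
1 TiB = 2^40 bytes = 1,099,511,627,776 bytes
25,600,000,000,000,000 / 1,099,511,627,776 = 23,283.06 TiB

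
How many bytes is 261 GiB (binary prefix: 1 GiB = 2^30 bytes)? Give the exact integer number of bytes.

261 × 1,073,741,824 = 280,246,616,064 bytes  (1 GiB = 2^30 bytes)

280,246,616,064 bytes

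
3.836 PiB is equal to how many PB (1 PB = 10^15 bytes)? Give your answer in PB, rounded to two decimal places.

3.836 PiB = 3.836 × 2^50 bytes = 4,318,952,042,648,305.664 bytes
1 PB = 10^15 bytes = 1,000,000,000,000,000 bytes
4,318,952,042,648,305.664 / 1,000,000,000,000,000 = 4.32 PB

4.32 PB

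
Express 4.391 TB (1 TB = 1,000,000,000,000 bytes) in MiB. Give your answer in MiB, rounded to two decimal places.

4.391 TB × 1,000,000,000,000 bytes/TB = 4,391,000,000,000 bytes
1 MiB = 2^20 bytes = 1,048,576 bytes
4,391,000,000,000 / 1,048,576 = 4,187,583.92 MiB

4,187,583.92 MiB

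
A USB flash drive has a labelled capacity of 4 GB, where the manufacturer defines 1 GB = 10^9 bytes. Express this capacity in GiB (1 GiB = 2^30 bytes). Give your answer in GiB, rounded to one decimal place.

4 GB = 4 × 10^9 bytes = 4,000,000,000 bytes
1 GiB = 1,073,741,824 bytes
4,000,000,000 / 1,073,741,824 = 3.7 GiB

3.7 GiB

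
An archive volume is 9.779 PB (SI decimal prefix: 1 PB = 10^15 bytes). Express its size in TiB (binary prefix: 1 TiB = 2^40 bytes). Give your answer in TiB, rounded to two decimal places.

8,893.95 TiB

9.779 PB × 1,000,000,000,000,000 bytes/PB = 9,779,000,000,000,000 bytes
1 TiB = 2^40 bytes = 1,099,511,627,776 bytes
9,779,000,000,000,000 / 1,099,511,627,776 = 8,893.95 TiB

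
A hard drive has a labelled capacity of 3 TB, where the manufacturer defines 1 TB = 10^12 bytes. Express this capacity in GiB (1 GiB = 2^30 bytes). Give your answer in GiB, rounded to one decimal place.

2,794.0 GiB

3 TB = 3 × 10^12 bytes = 3,000,000,000,000 bytes
1 GiB = 1,073,741,824 bytes
3,000,000,000,000 / 1,073,741,824 = 2,794.0 GiB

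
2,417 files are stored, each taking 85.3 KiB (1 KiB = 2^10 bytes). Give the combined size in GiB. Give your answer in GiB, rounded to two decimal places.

Total = 2,417 × 85.3 KiB = 206170.1 KiB
= 206170.1 × 1,024 bytes = 211,118,182.4 bytes
1 GiB = 1,073,741,824 bytes
211,118,182.4 / 1,073,741,824 = 0.20 GiB

0.20 GiB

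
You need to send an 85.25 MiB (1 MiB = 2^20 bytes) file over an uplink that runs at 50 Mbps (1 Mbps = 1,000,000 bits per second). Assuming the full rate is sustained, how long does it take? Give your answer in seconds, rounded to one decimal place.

85.25 MiB = 89,391,104 bytes = 715,128,832 bits
50 Mbps = 50,000,000 bits/s
time = 715,128,832 / 50,000,000 = 14.3 s

14.3 seconds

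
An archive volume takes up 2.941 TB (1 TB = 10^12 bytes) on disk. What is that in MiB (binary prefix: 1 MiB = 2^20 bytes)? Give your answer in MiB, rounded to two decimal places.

2,804,756.16 MiB

2.941 TB = 2.941 × 10^12 bytes = 2,941,000,000,000 bytes
1 MiB = 2^20 bytes = 1,048,576 bytes
2,941,000,000,000 / 1,048,576 = 2,804,756.16 MiB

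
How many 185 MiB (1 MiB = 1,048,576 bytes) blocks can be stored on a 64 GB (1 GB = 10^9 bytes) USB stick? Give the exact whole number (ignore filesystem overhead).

Capacity: 64 GB = 64,000,000,000 bytes
Per item: 185 MiB = 193,986,560 bytes
⌊64,000,000,000 / 193,986,560⌋ = 329

329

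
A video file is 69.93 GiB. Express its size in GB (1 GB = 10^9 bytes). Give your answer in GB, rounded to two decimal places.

75.09 GB

69.93 GiB = 69.93 × 2^30 bytes = 75,086,765,752.32 bytes
1 GB = 1,000,000,000 bytes
75,086,765,752.32 / 1,000,000,000 = 75.09 GB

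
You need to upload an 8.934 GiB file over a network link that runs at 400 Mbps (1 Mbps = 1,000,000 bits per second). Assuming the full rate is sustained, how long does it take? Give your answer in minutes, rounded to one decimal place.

3.2 minutes

8.934 GiB = 9,592,809,455.616 bytes = 76,742,475,644.928 bits
400 Mbps = 400,000,000 bits/s
time = 76,742,475,644.928 / 400,000,000 = 191.86 s
191.86 s / 60 = 3.2 minutes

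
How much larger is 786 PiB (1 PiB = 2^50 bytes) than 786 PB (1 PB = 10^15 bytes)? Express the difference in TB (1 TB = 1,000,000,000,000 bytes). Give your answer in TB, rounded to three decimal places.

786 PiB = 786 × 1,125,899,906,842,624 = 884,957,326,778,302,464 bytes
786 PB = 786 × 1,000,000,000,000,000 = 786,000,000,000,000,000 bytes
difference = 98,957,326,778,302,464 bytes
98,957,326,778,302,464 / 1,000,000,000,000 = 98,957.327 TB

98,957.327 TB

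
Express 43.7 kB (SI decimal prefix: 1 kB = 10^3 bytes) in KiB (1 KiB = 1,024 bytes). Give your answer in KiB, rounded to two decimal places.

43.7 kB × 1,000 bytes/kB = 43,700 bytes
1 KiB = 2^10 bytes = 1,024 bytes
43,700 / 1,024 = 42.68 KiB

42.68 KiB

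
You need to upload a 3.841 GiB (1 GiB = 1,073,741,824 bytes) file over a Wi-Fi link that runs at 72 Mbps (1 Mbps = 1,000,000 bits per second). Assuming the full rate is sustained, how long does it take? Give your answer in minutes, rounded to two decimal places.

7.64 minutes

3.841 GiB = 4,124,242,345.984 bytes = 32,993,938,767.872 bits
72 Mbps = 72,000,000 bits/s
time = 32,993,938,767.872 / 72,000,000 = 458.249 s
458.249 s / 60 = 7.64 minutes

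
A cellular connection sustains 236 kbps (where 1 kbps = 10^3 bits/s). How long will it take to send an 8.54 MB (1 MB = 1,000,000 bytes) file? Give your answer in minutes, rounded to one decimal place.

8.54 MB = 8,540,000 bytes = 68,320,000 bits
236 kbps = 236,000 bits/s
time = 68,320,000 / 236,000 = 289.49 s
289.49 s / 60 = 4.8 minutes

4.8 minutes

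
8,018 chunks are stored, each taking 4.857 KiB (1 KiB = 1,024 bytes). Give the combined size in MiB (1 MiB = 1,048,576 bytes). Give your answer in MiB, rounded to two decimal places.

38.03 MiB

Total = 8,018 × 4.857 KiB = 38943.426 KiB
= 38943.426 × 1,024 bytes = 39,878,068.224 bytes
1 MiB = 1,048,576 bytes
39,878,068.224 / 1,048,576 = 38.03 MiB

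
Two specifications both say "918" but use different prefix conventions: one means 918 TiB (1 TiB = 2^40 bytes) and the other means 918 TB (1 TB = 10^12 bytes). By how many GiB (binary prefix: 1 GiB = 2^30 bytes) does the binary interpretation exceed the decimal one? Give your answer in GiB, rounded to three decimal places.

85,077.877 GiB

918 TiB = 918 × 1,099,511,627,776 = 1,009,351,674,298,368 bytes
918 TB = 918 × 1,000,000,000,000 = 918,000,000,000,000 bytes
difference = 91,351,674,298,368 bytes
91,351,674,298,368 / 1,073,741,824 = 85,077.877 GiB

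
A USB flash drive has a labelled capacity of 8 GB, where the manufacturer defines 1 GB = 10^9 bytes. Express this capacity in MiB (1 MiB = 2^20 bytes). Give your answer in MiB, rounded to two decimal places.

8 GB × 1,000,000,000 bytes/GB = 8,000,000,000 bytes
1 MiB = 2^20 bytes = 1,048,576 bytes
8,000,000,000 / 1,048,576 = 7,629.39 MiB

7,629.39 MiB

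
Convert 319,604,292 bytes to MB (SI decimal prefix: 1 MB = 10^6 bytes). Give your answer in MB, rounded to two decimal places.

319.60 MB

319,604,292 bytes given.
1 MB = 1,000,000 bytes
319,604,292 / 1,000,000 = 319.60 MB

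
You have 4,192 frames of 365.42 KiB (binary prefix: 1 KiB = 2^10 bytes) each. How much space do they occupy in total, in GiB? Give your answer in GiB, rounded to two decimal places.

1.46 GiB

Total = 4,192 × 365.42 KiB = 1531840.64 KiB
= 1531840.64 × 1,024 bytes = 1,568,604,815.36 bytes
1 GiB = 1,073,741,824 bytes
1,568,604,815.36 / 1,073,741,824 = 1.46 GiB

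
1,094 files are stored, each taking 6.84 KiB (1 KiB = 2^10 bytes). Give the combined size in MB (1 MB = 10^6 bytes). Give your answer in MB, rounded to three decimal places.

Total = 1,094 × 6.84 KiB = 7482.96 KiB
= 7482.96 × 1,024 bytes = 7,662,551.04 bytes
1 MB = 1,000,000 bytes
7,662,551.04 / 1,000,000 = 7.663 MB

7.663 MB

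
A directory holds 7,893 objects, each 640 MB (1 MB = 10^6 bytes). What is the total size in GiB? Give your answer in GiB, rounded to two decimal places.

Total = 7,893 × 640 MB = 5,051,520 MB
= 5,051,520 × 1,000,000 bytes = 5,051,520,000,000 bytes
1 GiB = 1,073,741,824 bytes
5,051,520,000,000 / 1,073,741,824 = 4,704.59 GiB

4,704.59 GiB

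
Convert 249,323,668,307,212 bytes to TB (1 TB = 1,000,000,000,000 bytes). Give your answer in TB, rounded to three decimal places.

249,323,668,307,212 bytes given.
1 TB = 1,000,000,000,000 bytes
249,323,668,307,212 / 1,000,000,000,000 = 249.324 TB

249.324 TB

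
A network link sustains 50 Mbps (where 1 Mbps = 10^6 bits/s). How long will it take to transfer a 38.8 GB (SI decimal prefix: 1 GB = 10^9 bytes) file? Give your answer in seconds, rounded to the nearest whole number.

38.8 GB = 38,800,000,000 bytes = 310,400,000,000 bits
50 Mbps = 50,000,000 bits/s
time = 310,400,000,000 / 50,000,000 = 6,208 s

6,208 seconds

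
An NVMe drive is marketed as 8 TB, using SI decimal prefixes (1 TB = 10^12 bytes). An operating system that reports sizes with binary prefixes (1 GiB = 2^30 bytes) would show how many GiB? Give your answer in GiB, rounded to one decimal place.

8 TB = 8 × 10^12 bytes = 8,000,000,000,000 bytes
1 GiB = 1,073,741,824 bytes
8,000,000,000,000 / 1,073,741,824 = 7,450.6 GiB

7,450.6 GiB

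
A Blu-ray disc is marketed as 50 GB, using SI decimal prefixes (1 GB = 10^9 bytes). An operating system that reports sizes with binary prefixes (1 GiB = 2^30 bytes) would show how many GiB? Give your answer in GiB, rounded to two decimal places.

50 GB = 50 × 10^9 bytes = 50,000,000,000 bytes
1 GiB = 2^30 bytes = 1,073,741,824 bytes
50,000,000,000 / 1,073,741,824 = 46.57 GiB

46.57 GiB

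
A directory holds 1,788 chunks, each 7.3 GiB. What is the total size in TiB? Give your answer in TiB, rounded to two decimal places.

Total = 1,788 × 7.3 GiB = 13052.4 GiB
= 13052.4 × 1,073,741,824 bytes = 14,014,907,783,577.6 bytes
1 TiB = 1,099,511,627,776 bytes
14,014,907,783,577.6 / 1,099,511,627,776 = 12.75 TiB

12.75 TiB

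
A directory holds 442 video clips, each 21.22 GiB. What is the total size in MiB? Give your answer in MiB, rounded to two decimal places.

9,604,341.76 MiB

Total = 442 × 21.22 GiB = 9379.24 GiB
= 9379.24 × 1,073,741,824 bytes = 10,070,882,265,333.76 bytes
1 MiB = 1,048,576 bytes
10,070,882,265,333.76 / 1,048,576 = 9,604,341.76 MiB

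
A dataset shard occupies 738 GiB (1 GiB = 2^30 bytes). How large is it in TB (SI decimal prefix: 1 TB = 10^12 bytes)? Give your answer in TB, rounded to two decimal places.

0.79 TB

738 GiB × 1,073,741,824 bytes/GiB = 792,421,466,112 bytes
1 TB = 10^12 bytes = 1,000,000,000,000 bytes
792,421,466,112 / 1,000,000,000,000 = 0.79 TB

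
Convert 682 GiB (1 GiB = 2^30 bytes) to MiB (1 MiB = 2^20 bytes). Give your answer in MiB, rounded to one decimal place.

682 GiB = 682 × 2^30 bytes = 732,291,923,968 bytes
1 MiB = 1,048,576 bytes
732,291,923,968 / 1,048,576 = 698,368.0 MiB

698,368.0 MiB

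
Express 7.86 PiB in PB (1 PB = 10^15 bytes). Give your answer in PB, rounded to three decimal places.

7.86 PiB = 7.86 × 2^50 bytes = 8,849,573,267,783,024.64 bytes
1 PB = 1,000,000,000,000,000 bytes
8,849,573,267,783,024.64 / 1,000,000,000,000,000 = 8.850 PB

8.850 PB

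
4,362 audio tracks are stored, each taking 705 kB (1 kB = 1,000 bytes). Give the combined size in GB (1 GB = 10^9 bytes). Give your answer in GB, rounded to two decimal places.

Total = 4,362 × 705 kB = 3,075,210 kB
= 3,075,210 × 1,000 bytes = 3,075,210,000 bytes
1 GB = 1,000,000,000 bytes
3,075,210,000 / 1,000,000,000 = 3.08 GB

3.08 GB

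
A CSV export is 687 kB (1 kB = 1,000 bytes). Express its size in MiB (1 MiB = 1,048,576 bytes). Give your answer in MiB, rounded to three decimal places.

0.655 MiB

687 kB = 687 × 10^3 bytes = 687,000 bytes
1 MiB = 2^20 bytes = 1,048,576 bytes
687,000 / 1,048,576 = 0.655 MiB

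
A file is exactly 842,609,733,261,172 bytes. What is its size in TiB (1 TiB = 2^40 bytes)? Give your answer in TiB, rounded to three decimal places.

766.349 TiB

842,609,733,261,172 bytes given.
1 TiB = 1,099,511,627,776 bytes
842,609,733,261,172 / 1,099,511,627,776 = 766.349 TiB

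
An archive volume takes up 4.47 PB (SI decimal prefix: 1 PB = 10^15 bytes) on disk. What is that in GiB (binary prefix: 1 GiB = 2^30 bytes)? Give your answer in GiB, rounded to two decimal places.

4,163,011.91 GiB

4.47 PB = 4.47 × 10^15 bytes = 4,470,000,000,000,000 bytes
1 GiB = 1,073,741,824 bytes
4,470,000,000,000,000 / 1,073,741,824 = 4,163,011.91 GiB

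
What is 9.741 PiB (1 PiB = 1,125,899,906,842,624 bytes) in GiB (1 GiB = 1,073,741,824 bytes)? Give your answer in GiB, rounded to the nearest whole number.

10,214,179 GiB

9.741 PiB = 9.741 × 2^50 bytes = 10,967,390,992,554,000.384 bytes
1 GiB = 2^30 bytes = 1,073,741,824 bytes
10,967,390,992,554,000.384 / 1,073,741,824 = 10,214,179 GiB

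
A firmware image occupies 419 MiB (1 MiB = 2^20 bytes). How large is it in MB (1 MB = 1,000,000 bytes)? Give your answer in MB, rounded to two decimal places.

439.35 MB

419 MiB = 419 × 2^20 bytes = 439,353,344 bytes
1 MB = 1,000,000 bytes
439,353,344 / 1,000,000 = 439.35 MB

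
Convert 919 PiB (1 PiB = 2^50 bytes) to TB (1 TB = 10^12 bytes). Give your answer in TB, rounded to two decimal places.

1,034,702.01 TB

919 PiB = 919 × 2^50 bytes = 1,034,702,014,388,371,456 bytes
1 TB = 10^12 bytes = 1,000,000,000,000 bytes
1,034,702,014,388,371,456 / 1,000,000,000,000 = 1,034,702.01 TB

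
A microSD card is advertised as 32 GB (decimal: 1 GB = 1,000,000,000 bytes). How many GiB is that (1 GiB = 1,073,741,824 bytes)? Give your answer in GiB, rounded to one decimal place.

32 GB × 1,000,000,000 bytes/GB = 32,000,000,000 bytes
1 GiB = 1,073,741,824 bytes
32,000,000,000 / 1,073,741,824 = 29.8 GiB

29.8 GiB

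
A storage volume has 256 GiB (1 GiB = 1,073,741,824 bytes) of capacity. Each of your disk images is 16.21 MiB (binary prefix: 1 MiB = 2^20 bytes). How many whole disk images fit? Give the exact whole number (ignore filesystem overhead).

Capacity: 256 GiB = 274,877,906,944 bytes
Per item: 16.21 MiB = 16,997,416.96 bytes
⌊274,877,906,944 / 16,997,416.96⌋ = 16,171

16,171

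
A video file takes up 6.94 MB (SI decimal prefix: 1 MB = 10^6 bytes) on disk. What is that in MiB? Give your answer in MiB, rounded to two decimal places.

6.94 MB = 6.94 × 10^6 bytes = 6,940,000 bytes
1 MiB = 1,048,576 bytes
6,940,000 / 1,048,576 = 6.62 MiB

6.62 MiB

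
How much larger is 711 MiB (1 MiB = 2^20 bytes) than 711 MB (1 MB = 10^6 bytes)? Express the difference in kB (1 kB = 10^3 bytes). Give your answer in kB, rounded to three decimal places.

711 MiB = 711 × 1,048,576 = 745,537,536 bytes
711 MB = 711 × 1,000,000 = 711,000,000 bytes
difference = 34,537,536 bytes
34,537,536 / 1,000 = 34,537.536 kB

34,537.536 kB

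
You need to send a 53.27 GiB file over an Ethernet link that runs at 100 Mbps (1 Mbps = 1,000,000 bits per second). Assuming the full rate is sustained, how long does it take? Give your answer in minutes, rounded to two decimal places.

53.27 GiB = 57,198,226,964.48 bytes = 457,585,815,715.84 bits
100 Mbps = 100,000,000 bits/s
time = 457,585,815,715.84 / 100,000,000 = 4,575.858 s
4,575.858 s / 60 = 76.26 minutes

76.26 minutes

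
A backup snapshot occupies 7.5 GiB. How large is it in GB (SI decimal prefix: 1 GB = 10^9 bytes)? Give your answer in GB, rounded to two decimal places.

8.05 GB

7.5 GiB = 7.5 × 2^30 bytes = 8,053,063,680 bytes
1 GB = 10^9 bytes = 1,000,000,000 bytes
8,053,063,680 / 1,000,000,000 = 8.05 GB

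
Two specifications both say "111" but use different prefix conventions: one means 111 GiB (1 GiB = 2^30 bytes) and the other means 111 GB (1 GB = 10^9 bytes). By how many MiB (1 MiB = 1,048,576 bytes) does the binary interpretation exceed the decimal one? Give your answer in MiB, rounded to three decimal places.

111 GiB = 111 × 1,073,741,824 = 119,185,342,464 bytes
111 GB = 111 × 1,000,000,000 = 111,000,000,000 bytes
difference = 8,185,342,464 bytes
8,185,342,464 / 1,048,576 = 7,806.151 MiB

7,806.151 MiB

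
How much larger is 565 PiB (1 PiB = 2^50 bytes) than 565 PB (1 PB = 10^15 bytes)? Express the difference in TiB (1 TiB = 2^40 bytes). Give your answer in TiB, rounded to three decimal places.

64,695.493 TiB

565 PiB = 565 × 1,125,899,906,842,624 = 636,133,447,366,082,560 bytes
565 PB = 565 × 1,000,000,000,000,000 = 565,000,000,000,000,000 bytes
difference = 71,133,447,366,082,560 bytes
71,133,447,366,082,560 / 1,099,511,627,776 = 64,695.493 TiB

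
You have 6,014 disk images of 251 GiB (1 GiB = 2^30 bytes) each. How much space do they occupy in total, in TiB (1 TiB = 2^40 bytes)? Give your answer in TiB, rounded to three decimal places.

1,474.135 TiB

Total = 6,014 × 251 GiB = 1,509,514 GiB
= 1,509,514 × 1,073,741,824 bytes = 1,620,828,315,713,536 bytes
1 TiB = 1,099,511,627,776 bytes
1,620,828,315,713,536 / 1,099,511,627,776 = 1,474.135 TiB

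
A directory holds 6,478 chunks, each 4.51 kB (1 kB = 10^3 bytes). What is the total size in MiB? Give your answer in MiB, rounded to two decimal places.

27.86 MiB

Total = 6,478 × 4.51 kB = 29215.78 kB
= 29215.78 × 1,000 bytes = 29,215,780 bytes
1 MiB = 1,048,576 bytes
29,215,780 / 1,048,576 = 27.86 MiB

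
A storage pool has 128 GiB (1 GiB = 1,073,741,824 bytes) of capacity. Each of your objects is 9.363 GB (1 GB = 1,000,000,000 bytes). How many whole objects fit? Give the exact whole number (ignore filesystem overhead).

14

Capacity: 128 GiB = 137,438,953,472 bytes
Per item: 9.363 GB = 9,363,000,000 bytes
⌊137,438,953,472 / 9,363,000,000⌋ = 14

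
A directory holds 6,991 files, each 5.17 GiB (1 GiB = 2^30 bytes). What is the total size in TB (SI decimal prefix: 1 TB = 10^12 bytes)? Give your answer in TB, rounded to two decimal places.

Total = 6,991 × 5.17 GiB = 36143.47 GiB
= 36143.47 × 1,073,741,824 bytes = 38,808,755,403,489.28 bytes
1 TB = 1,000,000,000,000 bytes
38,808,755,403,489.28 / 1,000,000,000,000 = 38.81 TB

38.81 TB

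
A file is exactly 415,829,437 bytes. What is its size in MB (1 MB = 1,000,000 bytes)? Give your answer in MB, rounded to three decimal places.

415,829,437 bytes given.
1 MB = 10^6 bytes = 1,000,000 bytes
415,829,437 / 1,000,000 = 415.829 MB

415.829 MB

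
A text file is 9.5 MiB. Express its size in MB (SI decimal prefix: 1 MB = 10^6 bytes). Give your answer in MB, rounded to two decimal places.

9.5 MiB = 9.5 × 2^20 bytes = 9,961,472 bytes
1 MB = 1,000,000 bytes
9,961,472 / 1,000,000 = 9.96 MB

9.96 MB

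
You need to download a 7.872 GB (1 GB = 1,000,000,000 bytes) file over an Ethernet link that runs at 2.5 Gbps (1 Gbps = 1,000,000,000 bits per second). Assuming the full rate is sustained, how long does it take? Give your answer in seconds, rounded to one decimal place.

7.872 GB = 7,872,000,000 bytes = 62,976,000,000 bits
2.5 Gbps = 2,500,000,000 bits/s
time = 62,976,000,000 / 2,500,000,000 = 25.2 s

25.2 seconds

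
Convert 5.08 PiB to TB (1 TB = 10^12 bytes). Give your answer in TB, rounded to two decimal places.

5,719.57 TB

5.08 PiB = 5.08 × 2^50 bytes = 5,719,571,526,760,529.92 bytes
1 TB = 10^12 bytes = 1,000,000,000,000 bytes
5,719,571,526,760,529.92 / 1,000,000,000,000 = 5,719.57 TB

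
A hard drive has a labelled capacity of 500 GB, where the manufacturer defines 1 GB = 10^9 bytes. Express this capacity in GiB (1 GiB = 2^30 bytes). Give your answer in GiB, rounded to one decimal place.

500 GB = 500 × 10^9 bytes = 500,000,000,000 bytes
1 GiB = 2^30 bytes = 1,073,741,824 bytes
500,000,000,000 / 1,073,741,824 = 465.7 GiB

465.7 GiB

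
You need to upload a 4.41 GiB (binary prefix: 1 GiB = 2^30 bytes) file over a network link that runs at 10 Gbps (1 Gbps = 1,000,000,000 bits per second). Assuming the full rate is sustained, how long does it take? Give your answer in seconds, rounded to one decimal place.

4.41 GiB = 4,735,201,443.84 bytes = 37,881,611,550.72 bits
10 Gbps = 10,000,000,000 bits/s
time = 37,881,611,550.72 / 10,000,000,000 = 3.8 s

3.8 seconds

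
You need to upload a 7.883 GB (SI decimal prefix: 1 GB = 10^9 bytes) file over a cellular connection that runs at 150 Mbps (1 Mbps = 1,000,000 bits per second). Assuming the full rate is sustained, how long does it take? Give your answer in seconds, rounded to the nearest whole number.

420 seconds

7.883 GB = 7,883,000,000 bytes = 63,064,000,000 bits
150 Mbps = 150,000,000 bits/s
time = 63,064,000,000 / 150,000,000 = 420 s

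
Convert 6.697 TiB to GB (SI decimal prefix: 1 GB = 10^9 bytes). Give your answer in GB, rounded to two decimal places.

7,363.43 GB

6.697 TiB = 6.697 × 2^40 bytes = 7,363,429,371,215.872 bytes
1 GB = 1,000,000,000 bytes
7,363,429,371,215.872 / 1,000,000,000 = 7,363.43 GB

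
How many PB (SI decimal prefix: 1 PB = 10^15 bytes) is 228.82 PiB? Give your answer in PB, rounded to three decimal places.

257.628 PB

228.82 PiB × 1,125,899,906,842,624 bytes/PiB = 257,628,416,683,729,223.68 bytes
1 PB = 10^15 bytes = 1,000,000,000,000,000 bytes
257,628,416,683,729,223.68 / 1,000,000,000,000,000 = 257.628 PB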